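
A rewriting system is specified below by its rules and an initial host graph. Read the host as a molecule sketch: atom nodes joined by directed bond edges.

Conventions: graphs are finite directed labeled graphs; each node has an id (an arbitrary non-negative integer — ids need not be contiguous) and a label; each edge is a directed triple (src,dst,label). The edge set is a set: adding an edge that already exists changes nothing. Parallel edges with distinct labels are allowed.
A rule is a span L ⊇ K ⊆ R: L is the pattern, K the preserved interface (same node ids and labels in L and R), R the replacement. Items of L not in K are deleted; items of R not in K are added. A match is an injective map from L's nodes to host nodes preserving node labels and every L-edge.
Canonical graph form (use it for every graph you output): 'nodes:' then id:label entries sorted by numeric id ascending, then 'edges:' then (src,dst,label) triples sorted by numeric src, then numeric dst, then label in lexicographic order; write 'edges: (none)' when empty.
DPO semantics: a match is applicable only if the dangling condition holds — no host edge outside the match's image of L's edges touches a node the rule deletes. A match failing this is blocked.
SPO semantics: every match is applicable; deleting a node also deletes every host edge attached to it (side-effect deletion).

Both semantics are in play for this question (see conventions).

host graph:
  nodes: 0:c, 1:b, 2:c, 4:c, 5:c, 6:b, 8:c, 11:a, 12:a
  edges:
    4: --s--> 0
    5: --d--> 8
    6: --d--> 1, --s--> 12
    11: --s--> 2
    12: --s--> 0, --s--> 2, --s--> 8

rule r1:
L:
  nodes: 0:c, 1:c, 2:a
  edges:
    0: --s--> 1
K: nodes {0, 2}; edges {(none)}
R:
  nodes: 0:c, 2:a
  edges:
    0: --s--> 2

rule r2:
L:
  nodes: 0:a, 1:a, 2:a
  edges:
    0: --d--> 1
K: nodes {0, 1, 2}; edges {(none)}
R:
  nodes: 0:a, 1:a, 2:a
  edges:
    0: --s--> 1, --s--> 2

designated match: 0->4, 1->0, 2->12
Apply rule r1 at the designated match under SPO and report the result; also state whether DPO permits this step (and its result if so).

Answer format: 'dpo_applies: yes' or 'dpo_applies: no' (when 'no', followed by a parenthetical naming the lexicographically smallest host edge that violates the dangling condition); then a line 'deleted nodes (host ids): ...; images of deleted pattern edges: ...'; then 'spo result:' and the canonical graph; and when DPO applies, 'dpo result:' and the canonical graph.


dpo_applies: no
(the rule deletes node 0, which keeps host edge (12,0,s) outside the match image — the dangling condition fails, DPO blocks; SPO proceeds and side-deletes such edges)
deleted nodes (host ids): 0; images of deleted pattern edges: (4,0,s)
spo result:
nodes: 1:b, 2:c, 4:c, 5:c, 6:b, 8:c, 11:a, 12:a
edges: (4,12,s); (5,8,d); (6,1,d); (6,12,s); (11,2,s); (12,2,s); (12,8,s)


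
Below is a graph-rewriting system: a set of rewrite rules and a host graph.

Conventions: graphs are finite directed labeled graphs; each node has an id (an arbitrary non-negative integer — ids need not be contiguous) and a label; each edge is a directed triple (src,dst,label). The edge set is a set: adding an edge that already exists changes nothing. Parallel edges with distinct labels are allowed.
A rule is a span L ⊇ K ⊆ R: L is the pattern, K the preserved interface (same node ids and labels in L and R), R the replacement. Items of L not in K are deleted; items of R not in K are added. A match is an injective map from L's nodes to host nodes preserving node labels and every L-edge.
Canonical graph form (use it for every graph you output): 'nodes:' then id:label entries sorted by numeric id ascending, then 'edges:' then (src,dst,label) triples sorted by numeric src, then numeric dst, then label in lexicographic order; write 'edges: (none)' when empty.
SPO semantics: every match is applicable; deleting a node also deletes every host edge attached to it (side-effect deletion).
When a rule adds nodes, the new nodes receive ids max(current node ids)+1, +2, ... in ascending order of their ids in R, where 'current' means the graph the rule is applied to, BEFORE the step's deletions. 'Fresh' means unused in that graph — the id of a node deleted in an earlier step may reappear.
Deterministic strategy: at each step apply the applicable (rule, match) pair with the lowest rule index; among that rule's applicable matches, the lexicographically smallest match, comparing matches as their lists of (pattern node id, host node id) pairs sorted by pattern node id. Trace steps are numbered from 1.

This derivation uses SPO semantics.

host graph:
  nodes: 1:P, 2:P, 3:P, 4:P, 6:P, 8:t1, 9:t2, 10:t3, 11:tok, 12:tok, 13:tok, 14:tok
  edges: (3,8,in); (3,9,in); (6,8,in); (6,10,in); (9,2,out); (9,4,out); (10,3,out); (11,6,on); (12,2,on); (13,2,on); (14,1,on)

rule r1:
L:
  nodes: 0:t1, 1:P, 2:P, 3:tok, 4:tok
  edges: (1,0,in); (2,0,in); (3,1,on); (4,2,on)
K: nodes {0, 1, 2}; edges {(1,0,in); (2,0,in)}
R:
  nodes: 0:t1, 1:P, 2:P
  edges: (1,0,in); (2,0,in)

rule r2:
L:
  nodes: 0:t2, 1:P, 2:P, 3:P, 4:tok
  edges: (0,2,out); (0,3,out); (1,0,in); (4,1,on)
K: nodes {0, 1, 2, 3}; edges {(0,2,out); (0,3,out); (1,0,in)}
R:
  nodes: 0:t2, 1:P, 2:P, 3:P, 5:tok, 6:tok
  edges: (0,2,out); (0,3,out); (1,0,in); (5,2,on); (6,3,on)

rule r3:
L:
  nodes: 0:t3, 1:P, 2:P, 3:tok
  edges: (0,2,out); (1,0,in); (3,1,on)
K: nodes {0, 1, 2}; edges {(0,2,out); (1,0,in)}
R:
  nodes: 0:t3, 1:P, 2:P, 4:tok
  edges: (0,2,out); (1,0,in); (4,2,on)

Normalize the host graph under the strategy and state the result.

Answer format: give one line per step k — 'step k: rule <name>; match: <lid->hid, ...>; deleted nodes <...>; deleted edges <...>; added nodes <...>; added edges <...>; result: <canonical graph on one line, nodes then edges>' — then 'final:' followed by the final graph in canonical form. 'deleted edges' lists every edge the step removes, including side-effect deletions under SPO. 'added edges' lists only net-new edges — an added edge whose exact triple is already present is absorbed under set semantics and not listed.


step 1: rule r3; match: 0->10, 1->6, 2->3, 3->11; deleted nodes 11; deleted edges (11,6,on); added nodes 15; added edges (15,3,on); result: nodes: 1:P, 2:P, 3:P, 4:P, 6:P, 8:t1, 9:t2, 10:t3, 12:tok, 13:tok, 14:tok, 15:tok edges: (3,8,in); (3,9,in); (6,8,in); (6,10,in); (9,2,out); (9,4,out); (10,3,out); (12,2,on); (13,2,on); (14,1,on); (15,3,on)
step 2: rule r2; match: 0->9, 1->3, 2->2, 3->4, 4->15; deleted nodes 15; deleted edges (15,3,on); added nodes 16, 17; added edges (16,2,on); (17,4,on); result: nodes: 1:P, 2:P, 3:P, 4:P, 6:P, 8:t1, 9:t2, 10:t3, 12:tok, 13:tok, 14:tok, 16:tok, 17:tok edges: (3,8,in); (3,9,in); (6,8,in); (6,10,in); (9,2,out); (9,4,out); (10,3,out); (12,2,on); (13,2,on); (14,1,on); (16,2,on); (17,4,on)
final:
nodes: 1:P, 2:P, 3:P, 4:P, 6:P, 8:t1, 9:t2, 10:t3, 12:tok, 13:tok, 14:tok, 16:tok, 17:tok
edges: (3,8,in); (3,9,in); (6,8,in); (6,10,in); (9,2,out); (9,4,out); (10,3,out); (12,2,on); (13,2,on); (14,1,on); (16,2,on); (17,4,on)


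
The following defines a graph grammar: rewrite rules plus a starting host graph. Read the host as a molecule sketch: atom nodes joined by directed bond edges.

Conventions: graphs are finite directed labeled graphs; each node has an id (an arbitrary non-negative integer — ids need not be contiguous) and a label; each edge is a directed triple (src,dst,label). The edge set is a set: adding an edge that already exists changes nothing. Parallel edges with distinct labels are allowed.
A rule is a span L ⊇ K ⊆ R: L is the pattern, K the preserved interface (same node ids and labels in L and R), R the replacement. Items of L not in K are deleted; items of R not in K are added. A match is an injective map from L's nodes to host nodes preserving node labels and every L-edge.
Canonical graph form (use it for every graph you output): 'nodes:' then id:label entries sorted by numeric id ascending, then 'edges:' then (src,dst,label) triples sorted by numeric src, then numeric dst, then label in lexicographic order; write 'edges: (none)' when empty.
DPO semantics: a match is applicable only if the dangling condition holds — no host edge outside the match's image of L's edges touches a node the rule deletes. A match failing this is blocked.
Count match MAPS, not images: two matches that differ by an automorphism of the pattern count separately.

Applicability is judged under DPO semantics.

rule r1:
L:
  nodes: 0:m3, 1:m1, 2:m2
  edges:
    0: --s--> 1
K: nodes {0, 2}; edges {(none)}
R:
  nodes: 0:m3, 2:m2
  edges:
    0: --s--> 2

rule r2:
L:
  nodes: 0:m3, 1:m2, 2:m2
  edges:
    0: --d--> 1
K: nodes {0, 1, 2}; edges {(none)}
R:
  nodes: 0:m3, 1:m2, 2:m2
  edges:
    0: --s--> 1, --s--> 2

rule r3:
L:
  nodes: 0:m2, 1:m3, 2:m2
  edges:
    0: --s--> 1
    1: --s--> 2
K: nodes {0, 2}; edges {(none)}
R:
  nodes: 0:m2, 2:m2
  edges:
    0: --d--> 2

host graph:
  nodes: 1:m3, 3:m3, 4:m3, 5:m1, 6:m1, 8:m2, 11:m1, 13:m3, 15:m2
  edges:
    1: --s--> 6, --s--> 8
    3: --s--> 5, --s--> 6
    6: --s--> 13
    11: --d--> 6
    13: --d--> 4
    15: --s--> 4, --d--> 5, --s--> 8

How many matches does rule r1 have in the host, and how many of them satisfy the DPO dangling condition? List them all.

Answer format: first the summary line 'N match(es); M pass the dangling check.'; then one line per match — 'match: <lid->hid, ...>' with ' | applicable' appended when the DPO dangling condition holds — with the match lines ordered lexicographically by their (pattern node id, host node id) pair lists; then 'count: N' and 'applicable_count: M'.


6 match(es); 0 pass the dangling check.
match: 0->1, 1->6, 2->8
match: 0->1, 1->6, 2->15
match: 0->3, 1->5, 2->8
match: 0->3, 1->5, 2->15
match: 0->3, 1->6, 2->8
match: 0->3, 1->6, 2->15
count: 6
applicable_count: 0


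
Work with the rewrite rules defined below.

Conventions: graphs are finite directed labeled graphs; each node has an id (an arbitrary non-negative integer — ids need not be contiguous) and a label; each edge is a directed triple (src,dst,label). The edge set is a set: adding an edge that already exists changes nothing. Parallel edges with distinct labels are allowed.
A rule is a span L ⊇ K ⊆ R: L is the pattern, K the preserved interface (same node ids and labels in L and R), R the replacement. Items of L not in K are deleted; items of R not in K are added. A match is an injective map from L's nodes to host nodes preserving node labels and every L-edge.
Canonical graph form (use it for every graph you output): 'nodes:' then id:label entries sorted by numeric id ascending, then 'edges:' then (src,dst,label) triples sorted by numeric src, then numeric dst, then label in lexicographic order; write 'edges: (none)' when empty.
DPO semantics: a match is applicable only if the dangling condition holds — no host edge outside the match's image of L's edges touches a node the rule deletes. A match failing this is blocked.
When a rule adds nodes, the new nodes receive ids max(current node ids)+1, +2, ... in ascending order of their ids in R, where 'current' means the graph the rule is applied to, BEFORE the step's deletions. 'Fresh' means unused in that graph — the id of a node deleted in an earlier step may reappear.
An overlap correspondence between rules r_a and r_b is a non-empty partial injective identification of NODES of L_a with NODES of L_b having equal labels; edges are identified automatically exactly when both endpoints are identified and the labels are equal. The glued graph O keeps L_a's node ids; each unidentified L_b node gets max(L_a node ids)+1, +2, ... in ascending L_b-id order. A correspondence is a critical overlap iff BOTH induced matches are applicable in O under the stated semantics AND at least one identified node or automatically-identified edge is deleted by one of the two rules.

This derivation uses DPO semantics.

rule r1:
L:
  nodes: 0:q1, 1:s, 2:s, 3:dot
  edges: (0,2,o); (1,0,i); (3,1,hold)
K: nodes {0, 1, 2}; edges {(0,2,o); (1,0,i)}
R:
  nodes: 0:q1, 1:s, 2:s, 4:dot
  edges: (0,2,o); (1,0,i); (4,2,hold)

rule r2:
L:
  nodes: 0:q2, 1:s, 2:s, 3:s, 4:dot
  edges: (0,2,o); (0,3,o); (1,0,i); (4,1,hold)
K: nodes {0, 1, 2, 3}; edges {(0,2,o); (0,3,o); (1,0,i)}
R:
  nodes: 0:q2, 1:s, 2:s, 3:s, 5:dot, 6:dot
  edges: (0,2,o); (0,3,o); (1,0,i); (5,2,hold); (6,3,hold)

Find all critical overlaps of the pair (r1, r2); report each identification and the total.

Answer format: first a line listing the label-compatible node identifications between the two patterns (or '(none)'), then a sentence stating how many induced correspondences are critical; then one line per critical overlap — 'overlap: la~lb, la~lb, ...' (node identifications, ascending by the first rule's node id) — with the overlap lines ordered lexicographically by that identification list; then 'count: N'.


label-compatible node identifications between L(r1) and L(r2): 1~1, 1~2, 1~3, 2~1, 2~2, 2~3, 3~4
3 of the induced correspondences are critical overlaps of r1 and r2.
overlap: 1~1, 2~2, 3~4
overlap: 1~1, 2~3, 3~4
overlap: 1~1, 3~4
count: 3


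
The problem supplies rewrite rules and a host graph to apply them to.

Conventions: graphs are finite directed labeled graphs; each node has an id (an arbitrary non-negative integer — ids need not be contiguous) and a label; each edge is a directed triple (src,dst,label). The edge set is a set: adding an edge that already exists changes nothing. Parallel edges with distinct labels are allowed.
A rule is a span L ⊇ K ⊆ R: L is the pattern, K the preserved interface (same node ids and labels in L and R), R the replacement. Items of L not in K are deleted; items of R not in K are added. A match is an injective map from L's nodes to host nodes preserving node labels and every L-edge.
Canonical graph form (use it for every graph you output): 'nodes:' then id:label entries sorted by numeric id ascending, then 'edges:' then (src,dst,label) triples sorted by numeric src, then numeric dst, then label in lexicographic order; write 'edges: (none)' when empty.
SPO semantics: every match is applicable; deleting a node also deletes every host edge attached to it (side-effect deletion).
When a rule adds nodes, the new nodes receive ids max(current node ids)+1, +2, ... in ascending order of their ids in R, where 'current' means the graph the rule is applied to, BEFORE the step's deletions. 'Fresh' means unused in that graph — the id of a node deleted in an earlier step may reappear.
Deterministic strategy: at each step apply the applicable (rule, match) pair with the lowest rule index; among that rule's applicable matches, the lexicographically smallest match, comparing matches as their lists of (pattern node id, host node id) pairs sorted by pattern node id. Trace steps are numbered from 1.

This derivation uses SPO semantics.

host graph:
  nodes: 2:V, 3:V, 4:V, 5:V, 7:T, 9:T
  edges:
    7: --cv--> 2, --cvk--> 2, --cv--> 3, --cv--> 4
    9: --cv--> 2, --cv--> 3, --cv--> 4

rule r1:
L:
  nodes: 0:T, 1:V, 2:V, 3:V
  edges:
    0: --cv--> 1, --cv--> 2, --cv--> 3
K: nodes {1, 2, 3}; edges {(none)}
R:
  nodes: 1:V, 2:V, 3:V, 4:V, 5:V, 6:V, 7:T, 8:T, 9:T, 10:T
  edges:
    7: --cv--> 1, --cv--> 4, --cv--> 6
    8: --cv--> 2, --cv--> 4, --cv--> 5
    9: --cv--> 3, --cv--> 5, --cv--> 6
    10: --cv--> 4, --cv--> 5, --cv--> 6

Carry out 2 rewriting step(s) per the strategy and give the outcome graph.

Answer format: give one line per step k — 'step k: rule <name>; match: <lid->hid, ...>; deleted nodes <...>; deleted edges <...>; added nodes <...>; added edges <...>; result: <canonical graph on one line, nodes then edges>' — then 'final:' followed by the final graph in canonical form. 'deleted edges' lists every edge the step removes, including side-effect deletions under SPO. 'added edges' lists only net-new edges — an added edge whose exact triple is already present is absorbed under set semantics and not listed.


step 1: rule r1; match: 0->7, 1->2, 2->3, 3->4; deleted nodes 7; deleted edges (7,2,cv); (7,2,cvk); (7,3,cv); (7,4,cv); added nodes 10, 11, 12, 13, 14, 15, 16; added edges (13,2,cv); (13,10,cv); (13,12,cv); (14,3,cv); (14,10,cv); (14,11,cv); (15,4,cv); (15,11,cv); (15,12,cv); (16,10,cv); (16,11,cv); (16,12,cv); result: nodes: 2:V, 3:V, 4:V, 5:V, 9:T, 10:V, 11:V, 12:V, 13:T, 14:T, 15:T, 16:T edges: (9,2,cv); (9,3,cv); (9,4,cv); (13,2,cv); (13,10,cv); (13,12,cv); (14,3,cv); (14,10,cv); (14,11,cv); (15,4,cv); (15,11,cv); (15,12,cv); (16,10,cv); (16,11,cv); (16,12,cv)
step 2: rule r1; match: 0->9, 1->2, 2->3, 3->4; deleted nodes 9; deleted edges (9,2,cv); (9,3,cv); (9,4,cv); added nodes 17, 18, 19, 20, 21, 22, 23; added edges (20,2,cv); (20,17,cv); (20,19,cv); (21,3,cv); (21,17,cv); (21,18,cv); (22,4,cv); (22,18,cv); (22,19,cv); (23,17,cv); (23,18,cv); (23,19,cv); result: nodes: 2:V, 3:V, 4:V, 5:V, 10:V, 11:V, 12:V, 13:T, 14:T, 15:T, 16:T, 17:V, 18:V, 19:V, 20:T, 21:T, 22:T, 23:T edges: (13,2,cv); (13,10,cv); (13,12,cv); (14,3,cv); (14,10,cv); (14,11,cv); (15,4,cv); (15,11,cv); (15,12,cv); (16,10,cv); (16,11,cv); (16,12,cv); (20,2,cv); (20,17,cv); (20,19,cv); (21,3,cv); (21,17,cv); (21,18,cv); (22,4,cv); (22,18,cv); (22,19,cv); (23,17,cv); (23,18,cv); (23,19,cv)
final:
nodes: 2:V, 3:V, 4:V, 5:V, 10:V, 11:V, 12:V, 13:T, 14:T, 15:T, 16:T, 17:V, 18:V, 19:V, 20:T, 21:T, 22:T, 23:T
edges: (13,2,cv); (13,10,cv); (13,12,cv); (14,3,cv); (14,10,cv); (14,11,cv); (15,4,cv); (15,11,cv); (15,12,cv); (16,10,cv); (16,11,cv); (16,12,cv); (20,2,cv); (20,17,cv); (20,19,cv); (21,3,cv); (21,17,cv); (21,18,cv); (22,4,cv); (22,18,cv); (22,19,cv); (23,17,cv); (23,18,cv); (23,19,cv)


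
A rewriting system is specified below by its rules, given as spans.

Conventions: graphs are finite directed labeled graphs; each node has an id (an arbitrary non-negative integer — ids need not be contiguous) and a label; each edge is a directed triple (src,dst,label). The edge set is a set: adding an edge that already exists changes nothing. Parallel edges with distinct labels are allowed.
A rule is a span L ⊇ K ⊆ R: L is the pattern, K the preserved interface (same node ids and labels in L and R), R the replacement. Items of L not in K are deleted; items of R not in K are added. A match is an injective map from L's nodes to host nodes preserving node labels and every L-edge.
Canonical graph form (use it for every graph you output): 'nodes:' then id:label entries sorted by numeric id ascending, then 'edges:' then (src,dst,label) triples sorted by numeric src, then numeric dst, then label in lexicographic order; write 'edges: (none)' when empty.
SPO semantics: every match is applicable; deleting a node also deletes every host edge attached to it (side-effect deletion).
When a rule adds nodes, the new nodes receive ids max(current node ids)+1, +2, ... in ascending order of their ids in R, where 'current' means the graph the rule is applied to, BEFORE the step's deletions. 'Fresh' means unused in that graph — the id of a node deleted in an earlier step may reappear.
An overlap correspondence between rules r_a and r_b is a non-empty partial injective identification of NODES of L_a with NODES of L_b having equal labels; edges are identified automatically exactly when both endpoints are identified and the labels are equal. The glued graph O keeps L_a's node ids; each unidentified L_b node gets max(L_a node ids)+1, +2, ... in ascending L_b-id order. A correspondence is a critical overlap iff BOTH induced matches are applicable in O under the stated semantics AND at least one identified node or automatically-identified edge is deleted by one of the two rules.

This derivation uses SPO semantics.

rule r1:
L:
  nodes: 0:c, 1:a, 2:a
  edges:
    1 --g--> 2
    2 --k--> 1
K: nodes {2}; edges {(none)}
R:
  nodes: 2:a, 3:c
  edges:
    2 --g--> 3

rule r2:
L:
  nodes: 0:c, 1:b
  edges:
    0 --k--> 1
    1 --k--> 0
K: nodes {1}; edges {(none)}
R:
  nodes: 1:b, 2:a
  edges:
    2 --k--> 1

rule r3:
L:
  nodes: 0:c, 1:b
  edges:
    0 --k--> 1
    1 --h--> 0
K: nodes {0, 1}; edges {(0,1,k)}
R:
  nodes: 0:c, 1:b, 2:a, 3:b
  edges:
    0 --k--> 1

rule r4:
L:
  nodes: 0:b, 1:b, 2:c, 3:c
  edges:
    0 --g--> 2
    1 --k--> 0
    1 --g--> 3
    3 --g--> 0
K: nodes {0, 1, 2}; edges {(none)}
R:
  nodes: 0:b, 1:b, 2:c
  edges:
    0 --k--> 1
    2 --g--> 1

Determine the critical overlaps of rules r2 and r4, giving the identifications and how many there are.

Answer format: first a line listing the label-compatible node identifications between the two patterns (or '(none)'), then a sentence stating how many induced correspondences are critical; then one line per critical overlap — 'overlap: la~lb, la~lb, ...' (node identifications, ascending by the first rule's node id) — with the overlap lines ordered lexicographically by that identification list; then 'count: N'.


label-compatible node identifications between L(r2) and L(r4): 0~2, 0~3, 1~0, 1~1
6 of the induced correspondences are critical overlaps of r2 and r4.
overlap: 0~2
overlap: 0~2, 1~0
overlap: 0~2, 1~1
overlap: 0~3
overlap: 0~3, 1~0
overlap: 0~3, 1~1
count: 6


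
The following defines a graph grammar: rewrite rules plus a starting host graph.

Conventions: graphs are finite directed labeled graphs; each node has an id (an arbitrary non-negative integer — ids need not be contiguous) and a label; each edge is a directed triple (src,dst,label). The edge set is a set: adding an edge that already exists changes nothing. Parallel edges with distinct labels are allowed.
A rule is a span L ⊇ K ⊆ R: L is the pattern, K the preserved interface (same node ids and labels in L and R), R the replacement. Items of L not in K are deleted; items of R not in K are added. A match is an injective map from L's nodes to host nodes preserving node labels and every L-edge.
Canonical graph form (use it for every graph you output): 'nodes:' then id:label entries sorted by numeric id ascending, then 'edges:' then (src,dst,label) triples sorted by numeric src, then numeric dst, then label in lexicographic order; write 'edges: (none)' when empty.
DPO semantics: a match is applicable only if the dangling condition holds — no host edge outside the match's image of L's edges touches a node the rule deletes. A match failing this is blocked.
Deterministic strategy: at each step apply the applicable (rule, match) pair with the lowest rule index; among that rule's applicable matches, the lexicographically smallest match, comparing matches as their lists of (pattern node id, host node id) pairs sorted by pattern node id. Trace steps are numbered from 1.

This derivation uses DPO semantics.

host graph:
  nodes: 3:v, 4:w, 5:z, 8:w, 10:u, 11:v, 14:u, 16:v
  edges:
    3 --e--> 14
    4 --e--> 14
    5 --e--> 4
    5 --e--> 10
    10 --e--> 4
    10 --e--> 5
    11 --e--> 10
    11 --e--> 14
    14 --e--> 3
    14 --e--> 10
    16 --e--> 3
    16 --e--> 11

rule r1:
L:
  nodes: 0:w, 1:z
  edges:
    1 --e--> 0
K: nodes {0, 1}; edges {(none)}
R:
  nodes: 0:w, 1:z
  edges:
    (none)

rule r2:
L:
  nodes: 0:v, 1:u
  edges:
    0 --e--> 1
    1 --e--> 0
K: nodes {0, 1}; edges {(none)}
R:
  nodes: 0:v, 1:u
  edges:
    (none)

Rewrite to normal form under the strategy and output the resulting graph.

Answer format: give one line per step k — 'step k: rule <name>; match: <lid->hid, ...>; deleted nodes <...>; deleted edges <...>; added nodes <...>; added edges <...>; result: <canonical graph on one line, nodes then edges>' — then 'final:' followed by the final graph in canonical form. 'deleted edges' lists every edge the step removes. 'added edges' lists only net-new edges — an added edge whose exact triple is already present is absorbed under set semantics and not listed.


step 1: rule r1; match: 0->4, 1->5; deleted nodes (none); deleted edges (5,4,e); added nodes (none); added edges (none); result: nodes: 3:v, 4:w, 5:z, 8:w, 10:u, 11:v, 14:u, 16:v edges: (3,14,e); (4,14,e); (5,10,e); (10,4,e); (10,5,e); (11,10,e); (11,14,e); (14,3,e); (14,10,e); (16,3,e); (16,11,e)
step 2: rule r2; match: 0->3, 1->14; deleted nodes (none); deleted edges (3,14,e); (14,3,e); added nodes (none); added edges (none); result: nodes: 3:v, 4:w, 5:z, 8:w, 10:u, 11:v, 14:u, 16:v edges: (4,14,e); (5,10,e); (10,4,e); (10,5,e); (11,10,e); (11,14,e); (14,10,e); (16,3,e); (16,11,e)
final:
nodes: 3:v, 4:w, 5:z, 8:w, 10:u, 11:v, 14:u, 16:v
edges: (4,14,e); (5,10,e); (10,4,e); (10,5,e); (11,10,e); (11,14,e); (14,10,e); (16,3,e); (16,11,e)


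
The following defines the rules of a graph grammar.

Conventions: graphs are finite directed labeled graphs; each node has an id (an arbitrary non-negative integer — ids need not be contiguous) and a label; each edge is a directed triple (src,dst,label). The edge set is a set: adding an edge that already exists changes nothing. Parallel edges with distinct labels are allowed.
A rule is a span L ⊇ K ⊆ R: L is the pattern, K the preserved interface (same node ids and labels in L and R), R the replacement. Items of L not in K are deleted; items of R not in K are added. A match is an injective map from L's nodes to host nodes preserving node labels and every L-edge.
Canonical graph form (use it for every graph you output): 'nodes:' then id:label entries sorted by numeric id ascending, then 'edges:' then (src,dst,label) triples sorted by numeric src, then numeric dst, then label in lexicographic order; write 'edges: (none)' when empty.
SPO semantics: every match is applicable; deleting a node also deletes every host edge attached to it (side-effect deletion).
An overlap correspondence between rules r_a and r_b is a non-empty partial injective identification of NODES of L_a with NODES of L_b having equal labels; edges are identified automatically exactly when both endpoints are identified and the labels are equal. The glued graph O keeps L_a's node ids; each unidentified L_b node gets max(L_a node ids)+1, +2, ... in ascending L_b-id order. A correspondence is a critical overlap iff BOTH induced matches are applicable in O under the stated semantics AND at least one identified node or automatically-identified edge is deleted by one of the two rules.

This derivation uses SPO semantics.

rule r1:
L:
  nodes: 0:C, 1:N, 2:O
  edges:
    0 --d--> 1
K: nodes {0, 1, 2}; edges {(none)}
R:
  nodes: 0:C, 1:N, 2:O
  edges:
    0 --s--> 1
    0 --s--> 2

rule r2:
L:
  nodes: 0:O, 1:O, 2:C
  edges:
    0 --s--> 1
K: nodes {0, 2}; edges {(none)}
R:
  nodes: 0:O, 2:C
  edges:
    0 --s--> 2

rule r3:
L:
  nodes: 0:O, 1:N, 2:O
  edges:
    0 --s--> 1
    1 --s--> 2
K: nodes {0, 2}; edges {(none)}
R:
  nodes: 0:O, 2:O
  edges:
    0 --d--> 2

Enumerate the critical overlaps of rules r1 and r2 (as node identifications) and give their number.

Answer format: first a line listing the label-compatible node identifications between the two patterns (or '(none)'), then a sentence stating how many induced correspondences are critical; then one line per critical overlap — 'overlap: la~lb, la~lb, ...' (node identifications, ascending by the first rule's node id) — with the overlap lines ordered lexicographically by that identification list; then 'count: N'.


label-compatible node identifications between L(r1) and L(r2): 0~2, 2~0, 2~1
2 of the induced correspondences are critical overlaps of r1 and r2.
overlap: 0~2, 2~1
overlap: 2~1
count: 2


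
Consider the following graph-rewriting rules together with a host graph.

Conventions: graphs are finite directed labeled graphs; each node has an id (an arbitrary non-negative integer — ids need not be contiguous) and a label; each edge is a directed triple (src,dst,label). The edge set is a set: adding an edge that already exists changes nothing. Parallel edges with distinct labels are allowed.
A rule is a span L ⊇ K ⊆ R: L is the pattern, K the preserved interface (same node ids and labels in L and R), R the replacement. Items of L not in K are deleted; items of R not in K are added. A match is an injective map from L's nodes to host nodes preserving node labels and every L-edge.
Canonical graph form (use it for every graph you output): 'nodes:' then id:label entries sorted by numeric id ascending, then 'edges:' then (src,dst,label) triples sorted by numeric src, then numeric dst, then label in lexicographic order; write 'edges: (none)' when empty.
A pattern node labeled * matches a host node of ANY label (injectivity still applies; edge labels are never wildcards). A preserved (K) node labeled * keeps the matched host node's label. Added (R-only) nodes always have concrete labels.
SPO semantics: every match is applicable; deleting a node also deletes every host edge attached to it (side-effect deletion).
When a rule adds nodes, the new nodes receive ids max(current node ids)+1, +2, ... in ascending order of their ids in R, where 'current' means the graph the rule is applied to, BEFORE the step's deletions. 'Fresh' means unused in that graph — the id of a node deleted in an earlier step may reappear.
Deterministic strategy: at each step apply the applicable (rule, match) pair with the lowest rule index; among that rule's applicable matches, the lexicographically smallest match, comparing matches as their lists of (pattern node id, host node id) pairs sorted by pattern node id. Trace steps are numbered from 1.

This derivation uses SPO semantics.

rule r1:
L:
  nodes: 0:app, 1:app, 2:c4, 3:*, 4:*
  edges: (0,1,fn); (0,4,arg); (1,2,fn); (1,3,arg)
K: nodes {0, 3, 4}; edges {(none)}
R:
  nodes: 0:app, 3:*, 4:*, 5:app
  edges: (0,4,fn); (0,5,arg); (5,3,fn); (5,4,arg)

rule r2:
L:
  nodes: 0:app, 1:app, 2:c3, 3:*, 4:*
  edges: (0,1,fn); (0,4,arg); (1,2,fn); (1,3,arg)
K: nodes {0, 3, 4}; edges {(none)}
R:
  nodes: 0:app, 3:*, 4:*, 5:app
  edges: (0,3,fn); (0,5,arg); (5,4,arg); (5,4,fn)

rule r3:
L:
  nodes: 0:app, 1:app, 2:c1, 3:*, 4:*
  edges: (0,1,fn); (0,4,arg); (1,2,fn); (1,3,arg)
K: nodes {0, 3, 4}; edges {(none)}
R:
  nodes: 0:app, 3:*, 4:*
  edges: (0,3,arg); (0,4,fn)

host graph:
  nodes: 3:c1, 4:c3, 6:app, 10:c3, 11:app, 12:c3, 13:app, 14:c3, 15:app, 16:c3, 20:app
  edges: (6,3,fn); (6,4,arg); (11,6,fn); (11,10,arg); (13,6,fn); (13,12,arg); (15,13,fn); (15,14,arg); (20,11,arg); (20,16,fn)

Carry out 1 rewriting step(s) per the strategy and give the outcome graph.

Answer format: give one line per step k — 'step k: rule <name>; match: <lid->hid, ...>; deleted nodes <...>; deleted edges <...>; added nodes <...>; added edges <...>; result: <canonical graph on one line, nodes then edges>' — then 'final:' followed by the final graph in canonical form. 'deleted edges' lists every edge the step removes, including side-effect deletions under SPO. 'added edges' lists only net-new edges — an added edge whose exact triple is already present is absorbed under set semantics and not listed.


step 1: rule r3; match: 0->11, 1->6, 2->3, 3->4, 4->10; deleted nodes 3, 6; deleted edges (6,3,fn); (6,4,arg); (11,6,fn); (11,10,arg); (13,6,fn); added nodes (none); added edges (11,4,arg); (11,10,fn); result: nodes: 4:c3, 10:c3, 11:app, 12:c3, 13:app, 14:c3, 15:app, 16:c3, 20:app edges: (11,4,arg); (11,10,fn); (13,12,arg); (15,13,fn); (15,14,arg); (20,11,arg); (20,16,fn)
final:
nodes: 4:c3, 10:c3, 11:app, 12:c3, 13:app, 14:c3, 15:app, 16:c3, 20:app
edges: (11,4,arg); (11,10,fn); (13,12,arg); (15,13,fn); (15,14,arg); (20,11,arg); (20,16,fn)


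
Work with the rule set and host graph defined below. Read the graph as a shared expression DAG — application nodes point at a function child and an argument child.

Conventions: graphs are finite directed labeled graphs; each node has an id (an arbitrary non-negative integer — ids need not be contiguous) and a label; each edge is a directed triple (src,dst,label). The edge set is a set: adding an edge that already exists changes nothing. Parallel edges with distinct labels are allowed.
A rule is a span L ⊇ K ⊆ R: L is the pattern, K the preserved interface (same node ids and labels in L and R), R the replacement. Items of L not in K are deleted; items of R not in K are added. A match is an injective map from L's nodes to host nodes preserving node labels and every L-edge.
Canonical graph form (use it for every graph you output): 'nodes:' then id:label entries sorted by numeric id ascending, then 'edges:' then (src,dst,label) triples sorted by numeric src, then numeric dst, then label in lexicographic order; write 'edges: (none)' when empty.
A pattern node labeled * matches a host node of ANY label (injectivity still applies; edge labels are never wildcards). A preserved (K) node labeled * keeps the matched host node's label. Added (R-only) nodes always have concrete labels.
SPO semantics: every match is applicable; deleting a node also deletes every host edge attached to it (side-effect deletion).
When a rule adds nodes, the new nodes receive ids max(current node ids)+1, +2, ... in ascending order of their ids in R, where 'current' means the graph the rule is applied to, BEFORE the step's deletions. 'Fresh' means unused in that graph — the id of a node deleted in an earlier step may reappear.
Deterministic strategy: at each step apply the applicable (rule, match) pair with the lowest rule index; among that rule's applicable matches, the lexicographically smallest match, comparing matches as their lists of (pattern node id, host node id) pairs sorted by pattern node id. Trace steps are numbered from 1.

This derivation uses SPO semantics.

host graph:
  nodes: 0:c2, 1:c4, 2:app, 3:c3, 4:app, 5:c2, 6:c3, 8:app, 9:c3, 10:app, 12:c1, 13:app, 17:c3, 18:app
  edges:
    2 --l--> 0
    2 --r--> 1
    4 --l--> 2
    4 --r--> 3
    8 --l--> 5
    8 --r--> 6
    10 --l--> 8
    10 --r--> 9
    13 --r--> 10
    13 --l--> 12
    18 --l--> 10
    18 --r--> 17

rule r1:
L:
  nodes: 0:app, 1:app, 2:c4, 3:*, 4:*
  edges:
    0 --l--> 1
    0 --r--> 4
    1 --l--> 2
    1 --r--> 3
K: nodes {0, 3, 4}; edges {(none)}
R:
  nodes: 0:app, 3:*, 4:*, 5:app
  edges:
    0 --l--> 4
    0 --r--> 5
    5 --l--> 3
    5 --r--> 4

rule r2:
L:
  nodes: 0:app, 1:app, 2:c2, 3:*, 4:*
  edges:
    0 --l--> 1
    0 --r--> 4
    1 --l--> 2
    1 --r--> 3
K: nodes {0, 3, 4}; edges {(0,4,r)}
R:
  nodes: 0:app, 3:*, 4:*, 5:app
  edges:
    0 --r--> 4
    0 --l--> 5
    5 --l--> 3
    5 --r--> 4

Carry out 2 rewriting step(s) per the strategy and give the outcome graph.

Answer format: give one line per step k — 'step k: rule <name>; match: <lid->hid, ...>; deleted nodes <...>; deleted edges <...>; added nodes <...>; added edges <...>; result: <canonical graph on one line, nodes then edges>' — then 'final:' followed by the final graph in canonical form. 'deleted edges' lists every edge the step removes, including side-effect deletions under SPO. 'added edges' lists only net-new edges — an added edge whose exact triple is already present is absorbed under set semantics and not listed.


step 1: rule r2; match: 0->4, 1->2, 2->0, 3->1, 4->3; deleted nodes 0, 2; deleted edges (2,0,l); (2,1,r); (4,2,l); added nodes 19; added edges (4,19,l); (19,1,l); (19,3,r); result: nodes: 1:c4, 3:c3, 4:app, 5:c2, 6:c3, 8:app, 9:c3, 10:app, 12:c1, 13:app, 17:c3, 18:app, 19:app edges: (4,3,r); (4,19,l); (8,5,l); (8,6,r); (10,8,l); (10,9,r); (13,10,r); (13,12,l); (18,10,l); (18,17,r); (19,1,l); (19,3,r)
step 2: rule r2; match: 0->10, 1->8, 2->5, 3->6, 4->9; deleted nodes 5, 8; deleted edges (8,5,l); (8,6,r); (10,8,l); added nodes 20; added edges (10,20,l); (20,6,l); (20,9,r); result: nodes: 1:c4, 3:c3, 4:app, 6:c3, 9:c3, 10:app, 12:c1, 13:app, 17:c3, 18:app, 19:app, 20:app edges: (4,3,r); (4,19,l); (10,9,r); (10,20,l); (13,10,r); (13,12,l); (18,10,l); (18,17,r); (19,1,l); (19,3,r); (20,6,l); (20,9,r)
final:
nodes: 1:c4, 3:c3, 4:app, 6:c3, 9:c3, 10:app, 12:c1, 13:app, 17:c3, 18:app, 19:app, 20:app
edges: (4,3,r); (4,19,l); (10,9,r); (10,20,l); (13,10,r); (13,12,l); (18,10,l); (18,17,r); (19,1,l); (19,3,r); (20,6,l); (20,9,r)


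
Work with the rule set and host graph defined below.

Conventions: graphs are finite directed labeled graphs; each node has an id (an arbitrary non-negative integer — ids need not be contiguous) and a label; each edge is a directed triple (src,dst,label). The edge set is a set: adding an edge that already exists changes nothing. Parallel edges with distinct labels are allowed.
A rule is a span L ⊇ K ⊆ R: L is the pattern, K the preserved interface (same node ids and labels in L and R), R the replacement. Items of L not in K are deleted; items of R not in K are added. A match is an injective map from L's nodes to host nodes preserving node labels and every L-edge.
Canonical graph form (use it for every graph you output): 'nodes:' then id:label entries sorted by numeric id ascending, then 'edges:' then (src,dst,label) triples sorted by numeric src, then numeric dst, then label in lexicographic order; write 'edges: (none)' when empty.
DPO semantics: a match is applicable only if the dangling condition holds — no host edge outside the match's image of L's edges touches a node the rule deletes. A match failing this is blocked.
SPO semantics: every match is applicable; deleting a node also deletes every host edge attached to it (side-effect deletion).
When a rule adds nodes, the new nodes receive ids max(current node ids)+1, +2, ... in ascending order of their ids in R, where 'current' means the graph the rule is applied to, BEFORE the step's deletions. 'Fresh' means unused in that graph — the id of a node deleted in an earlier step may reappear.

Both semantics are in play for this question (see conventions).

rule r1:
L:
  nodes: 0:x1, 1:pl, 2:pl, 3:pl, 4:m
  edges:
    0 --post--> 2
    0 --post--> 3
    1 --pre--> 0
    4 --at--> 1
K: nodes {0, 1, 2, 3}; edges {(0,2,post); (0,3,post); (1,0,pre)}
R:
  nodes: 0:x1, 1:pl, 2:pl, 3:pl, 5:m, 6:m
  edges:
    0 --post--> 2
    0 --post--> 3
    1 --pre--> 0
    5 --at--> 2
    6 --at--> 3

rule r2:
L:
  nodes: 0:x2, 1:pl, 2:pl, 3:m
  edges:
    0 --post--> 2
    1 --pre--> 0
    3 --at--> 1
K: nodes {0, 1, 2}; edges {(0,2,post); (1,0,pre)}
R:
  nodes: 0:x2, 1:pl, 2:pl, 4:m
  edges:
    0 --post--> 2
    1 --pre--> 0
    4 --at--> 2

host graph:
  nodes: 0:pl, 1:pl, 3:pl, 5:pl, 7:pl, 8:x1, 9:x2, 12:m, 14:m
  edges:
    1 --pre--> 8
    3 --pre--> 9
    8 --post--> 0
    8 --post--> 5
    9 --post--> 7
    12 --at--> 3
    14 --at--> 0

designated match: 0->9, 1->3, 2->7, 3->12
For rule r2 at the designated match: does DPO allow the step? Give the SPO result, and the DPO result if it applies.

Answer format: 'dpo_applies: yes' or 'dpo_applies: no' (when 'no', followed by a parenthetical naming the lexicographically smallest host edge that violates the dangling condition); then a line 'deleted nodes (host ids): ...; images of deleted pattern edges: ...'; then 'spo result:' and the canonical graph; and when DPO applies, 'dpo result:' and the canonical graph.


dpo_applies: yes
deleted nodes (host ids): 12; images of deleted pattern edges: (12,3,at)
spo result:
nodes: 0:pl, 1:pl, 3:pl, 5:pl, 7:pl, 8:x1, 9:x2, 14:m, 15:m
edges: (1,8,pre); (3,9,pre); (8,0,post); (8,5,post); (9,7,post); (14,0,at); (15,7,at)
dpo result:
nodes: 0:pl, 1:pl, 3:pl, 5:pl, 7:pl, 8:x1, 9:x2, 14:m, 15:m
edges: (1,8,pre); (3,9,pre); (8,0,post); (8,5,post); (9,7,post); (14,0,at); (15,7,at)


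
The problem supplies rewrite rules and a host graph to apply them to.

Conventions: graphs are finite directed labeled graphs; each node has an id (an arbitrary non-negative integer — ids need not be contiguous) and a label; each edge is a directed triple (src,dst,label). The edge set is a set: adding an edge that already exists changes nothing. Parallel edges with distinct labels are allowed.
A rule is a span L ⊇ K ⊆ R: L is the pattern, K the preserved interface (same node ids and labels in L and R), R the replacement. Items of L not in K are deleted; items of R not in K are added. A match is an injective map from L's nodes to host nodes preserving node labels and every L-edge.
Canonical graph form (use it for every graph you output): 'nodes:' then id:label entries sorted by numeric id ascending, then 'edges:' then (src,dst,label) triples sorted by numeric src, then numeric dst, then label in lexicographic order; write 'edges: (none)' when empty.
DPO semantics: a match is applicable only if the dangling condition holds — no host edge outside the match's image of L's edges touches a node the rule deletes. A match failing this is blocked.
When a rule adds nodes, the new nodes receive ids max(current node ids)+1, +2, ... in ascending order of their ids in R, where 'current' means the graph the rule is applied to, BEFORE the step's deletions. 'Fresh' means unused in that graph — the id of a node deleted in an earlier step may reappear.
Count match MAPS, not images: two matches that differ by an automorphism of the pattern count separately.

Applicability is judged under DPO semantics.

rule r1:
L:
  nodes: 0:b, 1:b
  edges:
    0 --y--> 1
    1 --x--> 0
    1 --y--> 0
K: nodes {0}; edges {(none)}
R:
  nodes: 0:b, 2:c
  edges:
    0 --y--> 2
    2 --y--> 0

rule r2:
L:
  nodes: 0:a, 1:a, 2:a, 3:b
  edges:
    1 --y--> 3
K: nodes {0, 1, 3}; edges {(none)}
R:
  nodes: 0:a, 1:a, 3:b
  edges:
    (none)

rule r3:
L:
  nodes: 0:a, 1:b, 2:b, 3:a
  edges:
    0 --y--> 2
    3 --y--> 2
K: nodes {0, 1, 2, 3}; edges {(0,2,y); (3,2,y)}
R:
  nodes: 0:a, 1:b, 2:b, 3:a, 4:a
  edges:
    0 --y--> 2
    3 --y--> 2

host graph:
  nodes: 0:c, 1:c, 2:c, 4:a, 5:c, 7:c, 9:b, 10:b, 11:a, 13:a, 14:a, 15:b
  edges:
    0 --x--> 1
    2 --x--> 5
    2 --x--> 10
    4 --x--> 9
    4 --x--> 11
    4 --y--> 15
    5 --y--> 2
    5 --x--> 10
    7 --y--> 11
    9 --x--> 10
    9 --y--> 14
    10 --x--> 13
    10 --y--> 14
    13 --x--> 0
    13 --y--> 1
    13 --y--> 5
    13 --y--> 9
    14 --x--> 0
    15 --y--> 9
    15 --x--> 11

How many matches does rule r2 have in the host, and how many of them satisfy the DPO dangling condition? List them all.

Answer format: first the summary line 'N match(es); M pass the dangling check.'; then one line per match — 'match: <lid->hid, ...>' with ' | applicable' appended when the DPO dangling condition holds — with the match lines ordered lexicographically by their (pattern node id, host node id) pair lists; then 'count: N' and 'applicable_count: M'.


12 match(es); 0 pass the dangling check.
match: 0->4, 1->13, 2->11, 3->9
match: 0->4, 1->13, 2->14, 3->9
match: 0->11, 1->4, 2->13, 3->15
match: 0->11, 1->4, 2->14, 3->15
match: 0->11, 1->13, 2->4, 3->9
match: 0->11, 1->13, 2->14, 3->9
match: 0->13, 1->4, 2->11, 3->15
match: 0->13, 1->4, 2->14, 3->15
match: 0->14, 1->4, 2->11, 3->15
match: 0->14, 1->4, 2->13, 3->15
match: 0->14, 1->13, 2->4, 3->9
match: 0->14, 1->13, 2->11, 3->9
count: 12
applicable_count: 0
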